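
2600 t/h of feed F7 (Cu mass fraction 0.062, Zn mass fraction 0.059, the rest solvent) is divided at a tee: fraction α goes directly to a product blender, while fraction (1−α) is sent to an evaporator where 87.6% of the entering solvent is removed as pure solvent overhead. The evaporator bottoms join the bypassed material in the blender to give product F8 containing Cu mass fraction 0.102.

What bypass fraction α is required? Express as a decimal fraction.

0.491

All 2600×0.062 = 161.2 t/h of Cu reaches F8, so F8 = 161.2/0.102 = 1580.4 t/h and vapour = 1019.6 t/h.
The evaporator receives (1−α)·2600 of feed at 0.879 solvent and removes 0.876 of that solvent:
0.876×0.879×(1−α)×2600 = 1019.6
(1−α) = 1019.6/2002 = 0.5093;  α = 0.4907.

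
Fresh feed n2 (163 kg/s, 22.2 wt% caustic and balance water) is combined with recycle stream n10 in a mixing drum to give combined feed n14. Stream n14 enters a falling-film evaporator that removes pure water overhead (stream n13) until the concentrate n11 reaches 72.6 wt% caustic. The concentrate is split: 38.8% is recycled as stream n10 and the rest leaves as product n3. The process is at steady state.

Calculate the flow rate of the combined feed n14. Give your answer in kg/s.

194.6 kg/s

Overall caustic balance (none leaves overhead): caustic in fresh feed = caustic in product, i.e. 163×0.222 = (1−0.388)·n11·0.726.
n11 = 36.186/(0.726×0.612) = 81.443 kg/s.
Recycle n10 = 0.388×81.443 = 31.6 kg/s.
Combined feed n14 = 163 + 31.6 = 194.6 kg/s.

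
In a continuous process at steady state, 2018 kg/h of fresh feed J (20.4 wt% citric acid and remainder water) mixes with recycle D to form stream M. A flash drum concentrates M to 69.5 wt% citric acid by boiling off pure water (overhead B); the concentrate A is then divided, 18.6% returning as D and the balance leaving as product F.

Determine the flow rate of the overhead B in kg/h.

Overall citric acid balance (none leaves overhead): citric acid in fresh feed = citric acid in product, i.e. 2018×0.204 = (1−0.186)·A·0.695.
A = 411.67/(0.695×0.814) = 727.68 kg/h.
Recycle D = 0.186×727.68 = 135.35 kg/h.
Combined feed M = 2018 + 135.35 = 2153.3 kg/h.
Overhead B = M − A = 2153.3 − 727.68 = 1425.7 kg/h.

1426 kg/h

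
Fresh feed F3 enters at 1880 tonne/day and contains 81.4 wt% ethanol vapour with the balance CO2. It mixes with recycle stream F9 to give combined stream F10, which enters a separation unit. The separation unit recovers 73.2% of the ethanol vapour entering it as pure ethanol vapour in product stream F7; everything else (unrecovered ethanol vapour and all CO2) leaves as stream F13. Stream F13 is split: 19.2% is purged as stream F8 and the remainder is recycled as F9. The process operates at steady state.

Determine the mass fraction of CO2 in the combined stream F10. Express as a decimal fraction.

CO2 enters only via F3 and leaves only via the purge: 1880×0.186 = 0.192×(CO2 in F13), and the separation unit passes all CO2, so CO2 in F10 = CO2 in F13 = 1821.2 tonne/day.
ethanol vapour in F10: m_A = 1880×0.814 + (1−0.192)·(1−0.732)·m_A, so m_A = 1530.3/0.7835 = 1953.3 tonne/day.
F10 = 1953.3 + 1821.2 = 3774.5 tonne/day.
CO2 fraction in F10 = 1821.2/3774.5 = 0.4825.

0.4825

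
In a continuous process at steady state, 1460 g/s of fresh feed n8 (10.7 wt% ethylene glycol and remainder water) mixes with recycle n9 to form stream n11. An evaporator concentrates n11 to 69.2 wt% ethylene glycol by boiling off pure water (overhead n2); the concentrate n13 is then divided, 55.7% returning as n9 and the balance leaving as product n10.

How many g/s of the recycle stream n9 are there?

283.8 g/s

Overall ethylene glycol balance (none leaves overhead): ethylene glycol in fresh feed = ethylene glycol in product, i.e. 1460×0.107 = (1−0.557)·n13·0.692.
n13 = 156.22/(0.692×0.443) = 509.6 g/s.
Recycle n9 = 0.557×509.6 = 283.85 g/s.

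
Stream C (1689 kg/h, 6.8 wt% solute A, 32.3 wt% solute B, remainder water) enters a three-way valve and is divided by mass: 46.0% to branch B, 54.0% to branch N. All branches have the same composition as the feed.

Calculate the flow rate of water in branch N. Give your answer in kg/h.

555.4 kg/h

Branch N total = 0.540×1689 = 912.06 kg/h.
water in N = 0.609×912.06 = 555.44 kg/h.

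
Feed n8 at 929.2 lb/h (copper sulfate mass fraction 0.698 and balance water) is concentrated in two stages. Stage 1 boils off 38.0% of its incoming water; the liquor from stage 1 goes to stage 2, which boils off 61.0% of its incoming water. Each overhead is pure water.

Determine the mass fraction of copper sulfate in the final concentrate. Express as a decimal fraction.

water in feed = 929.2×0.302 = 280.62 lb/h.
After stage 1: water left = (1−0.380)×280.62 = 173.98; stream total = 822.57 lb/h.
After stage 2: water left = (1−0.610)×173.98 = 67.854; final concentrate = 716.44 lb/h.
copper sulfate fraction = 648.58/716.44 = 0.905.

0.905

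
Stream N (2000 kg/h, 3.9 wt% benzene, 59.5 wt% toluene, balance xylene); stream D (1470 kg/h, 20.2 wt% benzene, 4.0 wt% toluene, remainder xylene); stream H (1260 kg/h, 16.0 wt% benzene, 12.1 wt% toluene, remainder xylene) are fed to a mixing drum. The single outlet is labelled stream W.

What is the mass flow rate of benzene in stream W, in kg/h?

576.5 kg/h

benzene out = benzene in = 2000×0.039 + 1470×0.202 + 1260×0.160 = 576.54 kg/h.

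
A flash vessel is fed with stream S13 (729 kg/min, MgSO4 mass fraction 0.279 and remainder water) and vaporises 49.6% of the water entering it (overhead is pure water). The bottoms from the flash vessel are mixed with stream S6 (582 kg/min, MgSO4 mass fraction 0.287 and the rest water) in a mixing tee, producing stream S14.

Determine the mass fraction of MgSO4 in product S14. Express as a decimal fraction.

0.353

Vapour removed = 0.496×0.721×729 = 260.7 kg/min; concentrate = 468.3 kg/min.
MgSO4 reaching the mixer = 203.39 (from concentrate) + 582×0.287 = 370.43 kg/min.
Product flow = 468.3 + 582 = 1050.3 kg/min; MgSO4 fraction = 0.353.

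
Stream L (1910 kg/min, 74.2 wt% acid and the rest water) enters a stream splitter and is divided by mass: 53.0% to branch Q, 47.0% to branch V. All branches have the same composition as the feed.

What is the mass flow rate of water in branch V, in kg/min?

231.6 kg/min

Branch V total = 0.470×1910 = 897.7 kg/min.
water in V = 0.258×897.7 = 231.61 kg/min.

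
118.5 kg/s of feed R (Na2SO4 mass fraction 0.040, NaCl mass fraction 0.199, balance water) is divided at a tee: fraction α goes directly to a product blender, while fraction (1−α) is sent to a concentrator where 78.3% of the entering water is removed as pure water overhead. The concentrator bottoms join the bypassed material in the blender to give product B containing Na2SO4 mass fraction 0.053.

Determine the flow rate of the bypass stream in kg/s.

All 118.5×0.040 = 4.74 kg/s of Na2SO4 reaches B, so B = 4.74/0.053 = 89.434 kg/s and vapour = 29.066 kg/s.
The evaporator receives (1−α)·118.5 of feed at 0.761 water and removes 0.783 of that water:
0.783×0.761×(1−α)×118.5 = 29.066
(1−α) = 29.066/70.61 = 0.4116;  α = 0.5884.
Bypass flow = 0.5884×118.5 = 69.72 kg/s.

69.72 kg/s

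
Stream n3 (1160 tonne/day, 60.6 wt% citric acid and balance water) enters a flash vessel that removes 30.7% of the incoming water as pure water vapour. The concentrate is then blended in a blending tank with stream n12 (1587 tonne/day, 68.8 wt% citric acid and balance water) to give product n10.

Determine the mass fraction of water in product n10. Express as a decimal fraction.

Vapour removed = 0.307×0.394×1160 = 140.31 tonne/day; concentrate = 1019.7 tonne/day.
water reaching the mixer = 316.73 (from concentrate) + 1587×0.312 = 811.87 tonne/day.
Product flow = 1019.7 + 1587 = 2606.7 tonne/day; water fraction = 0.311.

0.311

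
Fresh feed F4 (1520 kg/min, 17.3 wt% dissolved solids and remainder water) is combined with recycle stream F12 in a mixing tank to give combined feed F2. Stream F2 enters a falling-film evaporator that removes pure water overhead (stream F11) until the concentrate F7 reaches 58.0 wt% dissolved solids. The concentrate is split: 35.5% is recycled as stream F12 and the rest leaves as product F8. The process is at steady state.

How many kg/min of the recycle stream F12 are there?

249.5 kg/min

Overall dissolved solids balance (none leaves overhead): dissolved solids in fresh feed = dissolved solids in product, i.e. 1520×0.173 = (1−0.355)·F7·0.580.
F7 = 262.96/(0.580×0.645) = 702.91 kg/min.
Recycle F12 = 0.355×702.91 = 249.53 kg/min.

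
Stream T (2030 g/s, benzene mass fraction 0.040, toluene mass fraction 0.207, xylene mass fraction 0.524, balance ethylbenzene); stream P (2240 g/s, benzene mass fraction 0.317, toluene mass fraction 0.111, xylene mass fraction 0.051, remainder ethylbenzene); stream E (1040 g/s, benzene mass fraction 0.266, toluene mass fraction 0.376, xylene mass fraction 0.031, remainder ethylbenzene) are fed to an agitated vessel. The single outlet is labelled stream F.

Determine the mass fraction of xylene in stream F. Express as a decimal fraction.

Total flow out = 2030 + 2240 + 1040 = 5310 g/s.
xylene in = 2030×0.524 + 2240×0.051 + 1040×0.031 = 1210.2 g/s.
xylene mass fraction in F = 1210.2/5310 = 0.228.

0.228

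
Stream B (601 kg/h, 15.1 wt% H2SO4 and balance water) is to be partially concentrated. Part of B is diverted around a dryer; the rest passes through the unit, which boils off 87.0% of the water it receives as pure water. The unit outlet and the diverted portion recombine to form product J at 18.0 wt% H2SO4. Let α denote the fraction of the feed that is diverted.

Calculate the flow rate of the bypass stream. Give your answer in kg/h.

469.9 kg/h

All 601×0.151 = 90.751 kg/h of H2SO4 reaches J, so J = 90.751/0.180 = 504.17 kg/h and vapour = 96.828 kg/h.
The evaporator receives (1−α)·601 of feed at 0.849 water and removes 0.870 of that water:
0.870×0.849×(1−α)×601 = 96.828
(1−α) = 96.828/443.92 = 0.2181;  α = 0.7819.
Bypass flow = 0.7819×601 = 469.91 kg/h.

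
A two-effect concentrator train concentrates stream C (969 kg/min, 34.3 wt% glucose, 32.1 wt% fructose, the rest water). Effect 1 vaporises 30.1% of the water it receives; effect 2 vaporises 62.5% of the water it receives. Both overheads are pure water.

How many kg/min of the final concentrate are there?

water in feed = 969×0.336 = 325.58 kg/min.
After stage 1: water left = (1−0.301)×325.58 = 227.58; stream total = 871 kg/min.
After stage 2: water left = (1−0.625)×227.58 = 85.344; final concentrate = 728.76 kg/min.

728.8 kg/min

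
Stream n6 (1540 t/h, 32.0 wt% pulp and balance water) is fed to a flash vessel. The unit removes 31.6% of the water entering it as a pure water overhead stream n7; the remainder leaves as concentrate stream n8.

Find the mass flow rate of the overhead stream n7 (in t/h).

330.9 t/h

water entering = 1540×0.680 = 1047.2 t/h; overhead removed = 0.316×1047.2 = 330.92 t/h.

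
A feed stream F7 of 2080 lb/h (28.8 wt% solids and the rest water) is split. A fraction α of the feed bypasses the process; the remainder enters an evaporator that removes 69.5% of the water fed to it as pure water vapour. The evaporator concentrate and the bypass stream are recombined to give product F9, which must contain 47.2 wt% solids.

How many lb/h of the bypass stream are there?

441.4 lb/h

All 2080×0.288 = 599.04 lb/h of solids reaches F9, so F9 = 599.04/0.472 = 1269.2 lb/h and vapour = 810.85 lb/h.
The evaporator receives (1−α)·2080 of feed at 0.712 water and removes 0.695 of that water:
0.695×0.712×(1−α)×2080 = 810.85
(1−α) = 810.85/1029.3 = 0.7878;  α = 0.2122.
Bypass flow = 0.2122×2080 = 441.39 lb/h.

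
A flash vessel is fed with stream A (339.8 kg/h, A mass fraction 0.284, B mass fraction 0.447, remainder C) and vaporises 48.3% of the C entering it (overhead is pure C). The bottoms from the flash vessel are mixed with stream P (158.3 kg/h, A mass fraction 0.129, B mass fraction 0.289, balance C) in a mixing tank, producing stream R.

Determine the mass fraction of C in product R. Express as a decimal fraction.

Vapour removed = 0.483×0.269×339.8 = 44.149 kg/h; concentrate = 295.65 kg/h.
C reaching the mixer = 47.257 (from concentrate) + 158.3×0.582 = 139.39 kg/h.
Product flow = 295.65 + 158.3 = 453.95 kg/h; C fraction = 0.307.

0.307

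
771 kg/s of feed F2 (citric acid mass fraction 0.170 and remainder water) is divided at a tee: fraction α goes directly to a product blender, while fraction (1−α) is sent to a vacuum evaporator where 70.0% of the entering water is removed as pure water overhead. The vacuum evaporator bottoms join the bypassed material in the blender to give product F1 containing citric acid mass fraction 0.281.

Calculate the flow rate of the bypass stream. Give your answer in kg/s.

All 771×0.170 = 131.07 kg/s of citric acid reaches F1, so F1 = 131.07/0.281 = 466.44 kg/s and vapour = 304.56 kg/s.
The evaporator receives (1−α)·771 of feed at 0.830 water and removes 0.700 of that water:
0.700×0.830×(1−α)×771 = 304.56
(1−α) = 304.56/447.95 = 0.6799;  α = 0.3201.
Bypass flow = 0.3201×771 = 246.8 kg/s.

246.8 kg/s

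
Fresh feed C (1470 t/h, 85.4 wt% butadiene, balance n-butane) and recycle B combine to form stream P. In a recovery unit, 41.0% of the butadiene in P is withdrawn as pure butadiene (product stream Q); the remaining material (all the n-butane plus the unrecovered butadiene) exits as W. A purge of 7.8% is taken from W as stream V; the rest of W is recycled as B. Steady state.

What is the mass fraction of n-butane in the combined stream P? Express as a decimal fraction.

n-butane enters only via C and leaves only via the purge: 1470×0.146 = 0.078×(n-butane in W), and the recovery unit passes all n-butane, so n-butane in P = n-butane in W = 2751.5 t/h.
butadiene in P: m_A = 1470×0.854 + (1−0.078)·(1−0.410)·m_A, so m_A = 1255.4/0.4560 = 2752.9 t/h.
P = 2752.9 + 2751.5 = 5504.4 t/h.
n-butane fraction in P = 2751.5/5504.4 = 0.4999.

0.4999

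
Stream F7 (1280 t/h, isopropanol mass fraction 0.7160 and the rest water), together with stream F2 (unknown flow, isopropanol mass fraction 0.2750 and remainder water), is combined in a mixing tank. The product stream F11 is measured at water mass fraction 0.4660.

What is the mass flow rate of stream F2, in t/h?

899.5 t/h

Let F2 be the unknown flow. Total out = 1280 + F2.
water balance: 363.52 + 0.725·F2 = 0.466·(1280 + F2)
(0.725 − 0.466)·F2 = 0.466×1280 − 363.52 = 232.96
F2 = 232.96 / 0.259 = 899.46 t/h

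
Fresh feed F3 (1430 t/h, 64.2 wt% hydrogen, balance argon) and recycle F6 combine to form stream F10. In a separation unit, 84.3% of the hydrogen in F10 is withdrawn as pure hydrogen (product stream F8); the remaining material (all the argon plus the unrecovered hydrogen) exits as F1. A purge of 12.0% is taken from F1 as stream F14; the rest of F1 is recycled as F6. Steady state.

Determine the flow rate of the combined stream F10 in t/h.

5331 t/h

argon enters only via F3 and leaves only via the purge: 1430×0.358 = 0.120×(argon in F1), and the separation unit passes all argon, so argon in F10 = argon in F1 = 4266.2 t/h.
hydrogen in F10: m_A = 1430×0.642 + (1−0.120)·(1−0.843)·m_A, so m_A = 918.06/0.8618 = 1065.2 t/h.
F10 = 1065.2 + 4266.2 = 5331.4 t/h.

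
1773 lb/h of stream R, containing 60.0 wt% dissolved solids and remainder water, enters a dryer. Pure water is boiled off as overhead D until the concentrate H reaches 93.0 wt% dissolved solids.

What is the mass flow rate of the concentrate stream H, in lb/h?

1144 lb/h

dissolved solids is conserved: 1773×0.600 = 1063.8 lb/h all reports to the concentrate.
Concentrate = 1063.8/(target fraction) = 1143.9 lb/h.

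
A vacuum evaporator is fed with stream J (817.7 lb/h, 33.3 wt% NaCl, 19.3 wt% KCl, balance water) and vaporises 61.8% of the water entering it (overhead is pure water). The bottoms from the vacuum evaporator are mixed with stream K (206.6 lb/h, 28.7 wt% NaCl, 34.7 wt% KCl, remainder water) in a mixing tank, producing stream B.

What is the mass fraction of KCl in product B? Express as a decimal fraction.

0.292

Vapour removed = 0.618×0.474×817.7 = 239.53 lb/h; concentrate = 578.17 lb/h.
KCl reaching the mixer = 157.82 (from concentrate) + 206.6×0.347 = 229.51 lb/h.
Product flow = 578.17 + 206.6 = 784.77 lb/h; KCl fraction = 0.292.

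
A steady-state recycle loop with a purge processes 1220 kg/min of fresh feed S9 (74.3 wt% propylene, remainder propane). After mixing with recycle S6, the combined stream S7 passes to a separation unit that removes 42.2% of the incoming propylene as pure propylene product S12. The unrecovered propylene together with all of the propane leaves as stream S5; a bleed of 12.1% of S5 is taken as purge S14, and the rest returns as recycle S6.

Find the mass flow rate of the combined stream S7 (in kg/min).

4434 kg/min

propane enters only via S9 and leaves only via the purge: 1220×0.257 = 0.121×(propane in S5), and the separation unit passes all propane, so propane in S7 = propane in S5 = 2591.2 kg/min.
propylene in S7: m_A = 1220×0.743 + (1−0.121)·(1−0.422)·m_A, so m_A = 906.46/0.4919 = 1842.6 kg/min.
S7 = 1842.6 + 2591.2 = 4433.9 kg/min.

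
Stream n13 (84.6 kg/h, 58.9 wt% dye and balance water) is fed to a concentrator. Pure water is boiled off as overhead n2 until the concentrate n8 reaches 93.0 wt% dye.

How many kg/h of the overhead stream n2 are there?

dye is conserved: 84.6×0.589 = 49.829 kg/h all reports to the concentrate.
Concentrate = 49.829/(target fraction) = 53.58 kg/h.
Overhead = 84.6 − 53.58 = 31.02 kg/h.

31.02 kg/h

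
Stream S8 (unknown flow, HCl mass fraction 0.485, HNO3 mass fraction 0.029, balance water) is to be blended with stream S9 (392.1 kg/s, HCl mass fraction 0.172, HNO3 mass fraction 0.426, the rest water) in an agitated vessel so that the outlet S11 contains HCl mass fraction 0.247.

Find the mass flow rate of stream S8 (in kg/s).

Let S8 be the unknown flow. Total out = 392.1 + S8.
HCl balance: 67.441 + 0.485·S8 = 0.247·(392.1 + S8)
(0.485 − 0.247)·S8 = 0.247×392.1 − 67.441 = 29.408
S8 = 29.408 / 0.238 = 123.56 kg/s

123.6 kg/s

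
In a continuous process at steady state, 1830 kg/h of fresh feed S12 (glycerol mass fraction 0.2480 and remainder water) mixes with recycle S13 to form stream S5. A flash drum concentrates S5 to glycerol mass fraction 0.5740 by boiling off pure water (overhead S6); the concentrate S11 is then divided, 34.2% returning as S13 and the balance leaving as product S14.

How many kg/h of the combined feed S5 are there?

2241 kg/h

Overall glycerol balance (none leaves overhead): glycerol in fresh feed = glycerol in product, i.e. 1830×0.248 = (1−0.342)·S11·0.574.
S11 = 453.84/(0.574×0.658) = 1201.6 kg/h.
Recycle S13 = 0.342×1201.6 = 410.95 kg/h.
Combined feed S5 = 1830 + 410.95 = 2241 kg/h.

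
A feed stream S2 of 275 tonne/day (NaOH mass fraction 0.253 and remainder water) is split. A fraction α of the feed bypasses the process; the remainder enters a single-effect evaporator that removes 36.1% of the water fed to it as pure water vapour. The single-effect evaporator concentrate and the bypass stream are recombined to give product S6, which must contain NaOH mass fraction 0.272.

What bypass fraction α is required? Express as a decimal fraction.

All 275×0.253 = 69.575 tonne/day of NaOH reaches S6, so S6 = 69.575/0.272 = 255.79 tonne/day and vapour = 19.21 tonne/day.
The evaporator receives (1−α)·275 of feed at 0.747 water and removes 0.361 of that water:
0.361×0.747×(1−α)×275 = 19.21
(1−α) = 19.21/74.158 = 0.2590;  α = 0.7410.

0.741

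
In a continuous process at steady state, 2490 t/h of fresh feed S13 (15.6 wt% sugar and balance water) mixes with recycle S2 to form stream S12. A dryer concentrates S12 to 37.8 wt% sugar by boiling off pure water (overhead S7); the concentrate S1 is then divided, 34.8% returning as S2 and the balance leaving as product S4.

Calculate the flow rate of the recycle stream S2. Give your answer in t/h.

Overall sugar balance (none leaves overhead): sugar in fresh feed = sugar in product, i.e. 2490×0.156 = (1−0.348)·S1·0.378.
S1 = 388.44/(0.378×0.652) = 1576.1 t/h.
Recycle S2 = 0.348×1576.1 = 548.48 t/h.

548.5 t/h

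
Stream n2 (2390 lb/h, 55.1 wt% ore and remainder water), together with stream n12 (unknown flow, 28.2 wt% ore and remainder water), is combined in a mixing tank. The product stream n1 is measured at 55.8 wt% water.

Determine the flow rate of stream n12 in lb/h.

1628 lb/h

Let n12 be the unknown flow. Total out = 2390 + n12.
water balance: 1073.1 + 0.718·n12 = 0.558·(2390 + n12)
(0.718 − 0.558)·n12 = 0.558×2390 − 1073.1 = 260.51
n12 = 260.51 / 0.160 = 1628.2 lb/h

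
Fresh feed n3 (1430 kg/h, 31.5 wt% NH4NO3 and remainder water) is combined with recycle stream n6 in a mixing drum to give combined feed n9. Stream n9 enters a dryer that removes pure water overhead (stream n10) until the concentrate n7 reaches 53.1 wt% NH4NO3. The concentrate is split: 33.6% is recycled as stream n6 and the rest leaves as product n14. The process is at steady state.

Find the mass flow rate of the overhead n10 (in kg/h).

Overall NH4NO3 balance (none leaves overhead): NH4NO3 in fresh feed = NH4NO3 in product, i.e. 1430×0.315 = (1−0.336)·n7·0.531.
n7 = 450.45/(0.531×0.664) = 1277.6 kg/h.
Recycle n6 = 0.336×1277.6 = 429.26 kg/h.
Combined feed n9 = 1430 + 429.26 = 1859.3 kg/h.
Overhead n10 = n9 − n7 = 1859.3 − 1277.6 = 581.69 kg/h.

581.7 kg/h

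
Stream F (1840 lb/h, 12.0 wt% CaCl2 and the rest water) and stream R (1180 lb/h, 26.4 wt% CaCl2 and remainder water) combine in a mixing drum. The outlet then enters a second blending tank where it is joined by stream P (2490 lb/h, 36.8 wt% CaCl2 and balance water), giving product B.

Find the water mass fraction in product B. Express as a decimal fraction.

Overall, product flow = 5510 lb/h.
water in = 1840×0.880 + 1180×0.736 + 2490×0.632 = 4061.4 lb/h.
water fraction in B = 0.737.

0.737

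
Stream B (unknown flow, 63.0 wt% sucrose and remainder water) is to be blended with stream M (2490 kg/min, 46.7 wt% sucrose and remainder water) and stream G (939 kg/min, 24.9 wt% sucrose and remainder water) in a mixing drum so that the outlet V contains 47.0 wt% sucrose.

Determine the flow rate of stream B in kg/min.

Let B be the unknown flow. Total out = 3429 + B.
sucrose balance: 1396.6 + 0.630·B = 0.470·(3429 + B)
(0.630 − 0.470)·B = 0.470×3429 − 1396.6 = 214.99
B = 214.99 / 0.160 = 1343.7 kg/min

1344 kg/min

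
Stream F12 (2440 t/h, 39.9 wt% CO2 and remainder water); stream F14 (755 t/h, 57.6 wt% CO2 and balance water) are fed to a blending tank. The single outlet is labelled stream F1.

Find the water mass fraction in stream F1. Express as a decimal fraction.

Total flow out = 2440 + 755 = 3195 t/h.
water in = 2440×0.601 + 755×0.424 = 1786.6 t/h.
water mass fraction in F1 = 1786.6/3195 = 0.5592.

0.5592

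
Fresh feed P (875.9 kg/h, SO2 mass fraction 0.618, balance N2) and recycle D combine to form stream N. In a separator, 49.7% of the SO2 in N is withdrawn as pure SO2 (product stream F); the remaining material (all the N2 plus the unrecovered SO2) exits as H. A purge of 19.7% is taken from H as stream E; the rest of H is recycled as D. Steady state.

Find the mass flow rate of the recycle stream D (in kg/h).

N2 enters only via P and leaves only via the purge: 875.9×0.382 = 0.197×(N2 in H), and the separator passes all N2, so N2 in N = N2 in H = 1698.4 kg/h.
SO2 in N: m_A = 875.9×0.618 + (1−0.197)·(1−0.497)·m_A, so m_A = 541.31/0.5961 = 908.09 kg/h.
H = (1−0.497)×908.09 + 1698.4 = 2155.2 kg/h.
Recycle D = (1−0.197)×2155.2 = 1730.6 kg/h.

1731 kg/h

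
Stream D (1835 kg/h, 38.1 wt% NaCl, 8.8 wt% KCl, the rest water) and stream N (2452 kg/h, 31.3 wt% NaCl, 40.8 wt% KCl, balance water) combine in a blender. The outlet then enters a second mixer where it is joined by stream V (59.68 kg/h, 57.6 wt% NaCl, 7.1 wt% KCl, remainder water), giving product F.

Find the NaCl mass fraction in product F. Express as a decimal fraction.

Overall, product flow = 4346.7 kg/h.
NaCl in = 1835×0.381 + 2452×0.313 + 59.68×0.576 = 1501 kg/h.
NaCl fraction in F = 0.3453.

0.3453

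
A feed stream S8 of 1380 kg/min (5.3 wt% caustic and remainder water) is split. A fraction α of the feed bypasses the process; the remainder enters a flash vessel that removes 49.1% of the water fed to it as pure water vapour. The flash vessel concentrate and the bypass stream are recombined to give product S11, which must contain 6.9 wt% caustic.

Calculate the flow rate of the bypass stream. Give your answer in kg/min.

691.8 kg/min

All 1380×0.053 = 73.14 kg/min of caustic reaches S11, so S11 = 73.14/0.069 = 1060 kg/min and vapour = 320 kg/min.
The evaporator receives (1−α)·1380 of feed at 0.947 water and removes 0.491 of that water:
0.491×0.947×(1−α)×1380 = 320
(1−α) = 320/641.67 = 0.4987;  α = 0.5013.
Bypass flow = 0.5013×1380 = 691.79 kg/min.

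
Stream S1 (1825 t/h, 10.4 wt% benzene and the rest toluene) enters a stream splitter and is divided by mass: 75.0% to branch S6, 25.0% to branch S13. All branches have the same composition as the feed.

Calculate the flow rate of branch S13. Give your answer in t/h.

456.2 t/h

Branch S13 flow = 0.250×1825 = 456.25 t/h.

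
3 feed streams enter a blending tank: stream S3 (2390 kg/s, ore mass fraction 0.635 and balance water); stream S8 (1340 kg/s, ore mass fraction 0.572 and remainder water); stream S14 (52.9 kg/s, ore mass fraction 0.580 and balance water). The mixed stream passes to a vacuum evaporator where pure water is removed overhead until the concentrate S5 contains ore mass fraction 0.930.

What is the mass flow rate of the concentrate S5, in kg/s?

2489 kg/s

ore entering = 2390×0.635 + 1340×0.572 + 52.9×0.580 = 2314.8 kg/s.
All ore reports to S5, so S5 = 2314.8/0.930 = 2489 kg/s.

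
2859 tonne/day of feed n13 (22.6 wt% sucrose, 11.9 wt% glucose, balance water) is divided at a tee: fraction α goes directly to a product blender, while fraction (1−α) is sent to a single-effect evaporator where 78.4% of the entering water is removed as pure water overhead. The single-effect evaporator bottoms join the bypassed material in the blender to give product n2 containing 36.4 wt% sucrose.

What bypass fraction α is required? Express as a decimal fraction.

0.262

All 2859×0.226 = 646.13 tonne/day of sucrose reaches n2, so n2 = 646.13/0.364 = 1775.1 tonne/day and vapour = 1083.9 tonne/day.
The evaporator receives (1−α)·2859 of feed at 0.655 water and removes 0.784 of that water:
0.784×0.655×(1−α)×2859 = 1083.9
(1−α) = 1083.9/1468.2 = 0.7383;  α = 0.2617.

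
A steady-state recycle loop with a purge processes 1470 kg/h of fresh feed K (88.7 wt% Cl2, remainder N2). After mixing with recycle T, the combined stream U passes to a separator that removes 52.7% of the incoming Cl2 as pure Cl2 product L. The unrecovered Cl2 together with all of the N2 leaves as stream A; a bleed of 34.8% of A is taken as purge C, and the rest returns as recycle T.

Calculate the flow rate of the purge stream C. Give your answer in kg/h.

N2 enters only via K and leaves only via the purge: 1470×0.113 = 0.348×(N2 in A), and the separator passes all N2, so N2 in U = N2 in A = 477.33 kg/h.
Cl2 in U: m_A = 1470×0.887 + (1−0.348)·(1−0.527)·m_A, so m_A = 1303.9/0.6916 = 1885.3 kg/h.
A = (1−0.527)×1885.3 + 477.33 = 1369.1 kg/h.
Purge C = 0.348×1369.1 = 476.44 kg/h.

476.4 kg/h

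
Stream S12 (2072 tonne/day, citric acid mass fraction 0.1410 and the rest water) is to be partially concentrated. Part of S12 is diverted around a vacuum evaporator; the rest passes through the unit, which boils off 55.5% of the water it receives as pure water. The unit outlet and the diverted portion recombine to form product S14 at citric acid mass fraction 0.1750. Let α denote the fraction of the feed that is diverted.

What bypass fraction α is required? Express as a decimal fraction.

All 2072×0.141 = 292.15 tonne/day of citric acid reaches S14, so S14 = 292.15/0.175 = 1669.4 tonne/day and vapour = 402.56 tonne/day.
The evaporator receives (1−α)·2072 of feed at 0.859 water and removes 0.555 of that water:
0.555×0.859×(1−α)×2072 = 402.56
(1−α) = 402.56/987.82 = 0.4075;  α = 0.5925.

0.592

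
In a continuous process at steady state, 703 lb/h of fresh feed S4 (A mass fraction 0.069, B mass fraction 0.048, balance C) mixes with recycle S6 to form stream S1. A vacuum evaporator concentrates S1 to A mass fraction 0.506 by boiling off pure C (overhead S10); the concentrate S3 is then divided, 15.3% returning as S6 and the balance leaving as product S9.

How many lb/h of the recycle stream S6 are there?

17.32 lb/h

Overall A balance (none leaves overhead): A in fresh feed = A in product, i.e. 703×0.069 = (1−0.153)·S3·0.506.
S3 = 48.507/(0.506×0.847) = 113.18 lb/h.
Recycle S6 = 0.153×113.18 = 17.317 lb/h.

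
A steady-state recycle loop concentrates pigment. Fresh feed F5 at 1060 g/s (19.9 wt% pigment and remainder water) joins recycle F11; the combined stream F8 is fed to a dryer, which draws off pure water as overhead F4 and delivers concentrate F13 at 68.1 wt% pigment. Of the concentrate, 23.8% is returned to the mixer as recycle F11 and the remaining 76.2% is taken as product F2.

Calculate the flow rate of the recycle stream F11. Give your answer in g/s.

96.75 g/s

Overall pigment balance (none leaves overhead): pigment in fresh feed = pigment in product, i.e. 1060×0.199 = (1−0.238)·F13·0.681.
F13 = 210.94/(0.681×0.762) = 406.5 g/s.
Recycle F11 = 0.238×406.5 = 96.746 g/s.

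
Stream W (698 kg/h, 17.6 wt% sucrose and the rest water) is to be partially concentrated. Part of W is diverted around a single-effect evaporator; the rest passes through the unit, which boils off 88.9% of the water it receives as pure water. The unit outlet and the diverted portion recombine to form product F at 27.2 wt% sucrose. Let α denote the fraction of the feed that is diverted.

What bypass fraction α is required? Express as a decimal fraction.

All 698×0.176 = 122.85 kg/h of sucrose reaches F, so F = 122.85/0.272 = 451.65 kg/h and vapour = 246.35 kg/h.
The evaporator receives (1−α)·698 of feed at 0.824 water and removes 0.889 of that water:
0.889×0.824×(1−α)×698 = 246.35
(1−α) = 246.35/511.31 = 0.4818;  α = 0.5182.

0.518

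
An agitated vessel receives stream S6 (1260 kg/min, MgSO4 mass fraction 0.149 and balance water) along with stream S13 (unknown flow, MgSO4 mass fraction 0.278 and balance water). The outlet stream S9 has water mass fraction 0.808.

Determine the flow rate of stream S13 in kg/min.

630 kg/min

Let S13 be the unknown flow. Total out = 1260 + S13.
water balance: 1072.3 + 0.722·S13 = 0.808·(1260 + S13)
(0.722 − 0.808)·S13 = 0.808×1260 − 1072.3 = -54.18
S13 = -54.18 / -0.086 = 630 kg/min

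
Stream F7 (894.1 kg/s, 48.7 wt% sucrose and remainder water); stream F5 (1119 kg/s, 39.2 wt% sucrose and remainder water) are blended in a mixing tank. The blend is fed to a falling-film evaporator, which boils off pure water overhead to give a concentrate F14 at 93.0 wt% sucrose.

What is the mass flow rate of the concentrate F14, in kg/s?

sucrose entering = 894.1×0.487 + 1119×0.392 = 874.07 kg/s.
All sucrose reports to F14, so F14 = 874.07/0.930 = 939.87 kg/s.

939.9 kg/s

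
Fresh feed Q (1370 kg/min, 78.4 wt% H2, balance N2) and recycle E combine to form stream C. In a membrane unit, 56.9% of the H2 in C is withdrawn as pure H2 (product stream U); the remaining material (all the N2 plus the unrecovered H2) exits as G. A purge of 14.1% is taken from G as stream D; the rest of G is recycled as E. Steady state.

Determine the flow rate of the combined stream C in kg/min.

3804 kg/min

N2 enters only via Q and leaves only via the purge: 1370×0.216 = 0.141×(N2 in G), and the membrane unit passes all N2, so N2 in C = N2 in G = 2098.7 kg/min.
H2 in C: m_A = 1370×0.784 + (1−0.141)·(1−0.569)·m_A, so m_A = 1074.1/0.6298 = 1705.5 kg/min.
C = 1705.5 + 2098.7 = 3804.2 kg/min.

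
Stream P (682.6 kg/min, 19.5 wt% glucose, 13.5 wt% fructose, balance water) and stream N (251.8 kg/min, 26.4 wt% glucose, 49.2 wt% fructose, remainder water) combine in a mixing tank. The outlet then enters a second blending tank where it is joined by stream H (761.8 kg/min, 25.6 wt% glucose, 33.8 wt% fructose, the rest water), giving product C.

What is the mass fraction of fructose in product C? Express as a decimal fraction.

Overall, product flow = 1696.2 kg/min.
fructose in = 682.6×0.135 + 251.8×0.492 + 761.8×0.338 = 473.53 kg/min.
fructose fraction in C = 0.279.

0.279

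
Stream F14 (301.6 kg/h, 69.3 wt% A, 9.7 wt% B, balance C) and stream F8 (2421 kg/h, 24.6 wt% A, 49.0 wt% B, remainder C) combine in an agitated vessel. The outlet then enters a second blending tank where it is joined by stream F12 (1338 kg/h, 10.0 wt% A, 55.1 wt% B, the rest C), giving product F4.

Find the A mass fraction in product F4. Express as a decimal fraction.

0.2311

Overall, product flow = 4060.6 kg/h.
A in = 301.6×0.693 + 2421×0.246 + 1338×0.100 = 938.37 kg/h.
A fraction in F4 = 0.2311.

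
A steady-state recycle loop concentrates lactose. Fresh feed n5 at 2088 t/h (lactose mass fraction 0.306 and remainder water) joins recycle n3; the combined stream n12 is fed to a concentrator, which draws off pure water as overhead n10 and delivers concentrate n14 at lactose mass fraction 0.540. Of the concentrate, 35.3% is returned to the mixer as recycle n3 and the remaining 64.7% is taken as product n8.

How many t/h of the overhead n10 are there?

904.8 t/h

Overall lactose balance (none leaves overhead): lactose in fresh feed = lactose in product, i.e. 2088×0.306 = (1−0.353)·n14·0.540.
n14 = 638.93/(0.540×0.647) = 1828.7 t/h.
Recycle n3 = 0.353×1828.7 = 645.55 t/h.
Combined feed n12 = 2088 + 645.55 = 2733.5 t/h.
Overhead n10 = n12 − n14 = 2733.5 − 1828.7 = 904.8 t/h.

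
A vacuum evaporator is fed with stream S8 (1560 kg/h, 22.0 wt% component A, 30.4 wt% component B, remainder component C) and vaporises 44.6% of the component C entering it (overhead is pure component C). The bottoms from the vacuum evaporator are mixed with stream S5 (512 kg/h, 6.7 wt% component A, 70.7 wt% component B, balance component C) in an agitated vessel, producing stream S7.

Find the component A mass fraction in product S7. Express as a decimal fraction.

0.217

Vapour removed = 0.446×0.476×1560 = 331.18 kg/h; concentrate = 1228.8 kg/h.
component A reaching the mixer = 343.2 (from concentrate) + 512×0.067 = 377.5 kg/h.
Product flow = 1228.8 + 512 = 1740.8 kg/h; component A fraction = 0.217.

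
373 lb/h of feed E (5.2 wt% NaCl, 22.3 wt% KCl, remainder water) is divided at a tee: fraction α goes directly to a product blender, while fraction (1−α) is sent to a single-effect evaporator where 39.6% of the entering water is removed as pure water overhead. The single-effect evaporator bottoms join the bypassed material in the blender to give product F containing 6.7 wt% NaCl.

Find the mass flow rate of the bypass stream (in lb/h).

82.13 lb/h

All 373×0.052 = 19.396 lb/h of NaCl reaches F, so F = 19.396/0.067 = 289.49 lb/h and vapour = 83.507 lb/h.
The evaporator receives (1−α)·373 of feed at 0.725 water and removes 0.396 of that water:
0.396×0.725×(1−α)×373 = 83.507
(1−α) = 83.507/107.09 = 0.7798;  α = 0.2202.
Bypass flow = 0.2202×373 = 82.135 lb/h.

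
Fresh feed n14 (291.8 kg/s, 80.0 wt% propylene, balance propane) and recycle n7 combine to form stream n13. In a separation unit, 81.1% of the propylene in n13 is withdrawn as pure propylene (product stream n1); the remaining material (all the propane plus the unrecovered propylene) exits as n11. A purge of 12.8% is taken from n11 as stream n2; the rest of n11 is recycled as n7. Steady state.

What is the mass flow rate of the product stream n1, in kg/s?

propylene in n13: m_A = 291.8×0.800 + (1−0.128)·(1−0.811)·m_A, so m_A = 233.44/0.8352 = 279.5 kg/s.
Product n1 = 0.811×279.5 = 226.68 kg/s.

226.7 kg/s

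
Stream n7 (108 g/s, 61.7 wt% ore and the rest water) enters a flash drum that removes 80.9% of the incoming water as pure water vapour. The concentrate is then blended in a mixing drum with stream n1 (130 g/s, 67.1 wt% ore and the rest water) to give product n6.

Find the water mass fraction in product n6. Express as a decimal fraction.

0.2477

Vapour removed = 0.809×0.383×108 = 33.463 g/s; concentrate = 74.537 g/s.
water reaching the mixer = 7.9005 (from concentrate) + 130×0.329 = 50.671 g/s.
Product flow = 74.537 + 130 = 204.54 g/s; water fraction = 0.2477.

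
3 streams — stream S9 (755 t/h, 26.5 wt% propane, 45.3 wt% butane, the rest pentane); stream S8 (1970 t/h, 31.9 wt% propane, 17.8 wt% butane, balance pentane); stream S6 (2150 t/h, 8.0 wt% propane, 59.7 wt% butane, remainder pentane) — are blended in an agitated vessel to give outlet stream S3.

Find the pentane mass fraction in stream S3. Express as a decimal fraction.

0.389

Total flow out = 755 + 1970 + 2150 = 4875 t/h.
pentane in = 755×0.282 + 1970×0.503 + 2150×0.323 = 1898.3 t/h.
pentane mass fraction in S3 = 1898.3/4875 = 0.389.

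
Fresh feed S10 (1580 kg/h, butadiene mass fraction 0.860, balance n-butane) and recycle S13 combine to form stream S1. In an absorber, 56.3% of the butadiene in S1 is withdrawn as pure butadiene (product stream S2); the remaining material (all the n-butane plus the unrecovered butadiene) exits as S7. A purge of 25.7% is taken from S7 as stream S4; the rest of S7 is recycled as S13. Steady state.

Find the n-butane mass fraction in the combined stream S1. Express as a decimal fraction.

n-butane enters only via S10 and leaves only via the purge: 1580×0.140 = 0.257×(n-butane in S7), and the absorber passes all n-butane, so n-butane in S1 = n-butane in S7 = 860.7 kg/h.
butadiene in S1: m_A = 1580×0.860 + (1−0.257)·(1−0.563)·m_A, so m_A = 1358.8/0.6753 = 2012.1 kg/h.
S1 = 2012.1 + 860.7 = 2872.8 kg/h.
n-butane fraction in S1 = 860.7/2872.8 = 0.300.

0.300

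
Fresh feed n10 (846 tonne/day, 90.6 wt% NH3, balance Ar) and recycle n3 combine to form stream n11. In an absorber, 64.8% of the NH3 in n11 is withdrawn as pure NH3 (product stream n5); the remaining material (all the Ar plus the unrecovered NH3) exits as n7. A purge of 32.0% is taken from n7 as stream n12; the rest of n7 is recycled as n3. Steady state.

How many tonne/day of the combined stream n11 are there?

1256 tonne/day

Ar enters only via n10 and leaves only via the purge: 846×0.094 = 0.320×(Ar in n7), and the absorber passes all Ar, so Ar in n11 = Ar in n7 = 248.51 tonne/day.
NH3 in n11: m_A = 846×0.906 + (1−0.320)·(1−0.648)·m_A, so m_A = 766.48/0.7606 = 1007.7 tonne/day.
n11 = 1007.7 + 248.51 = 1256.2 tonne/day.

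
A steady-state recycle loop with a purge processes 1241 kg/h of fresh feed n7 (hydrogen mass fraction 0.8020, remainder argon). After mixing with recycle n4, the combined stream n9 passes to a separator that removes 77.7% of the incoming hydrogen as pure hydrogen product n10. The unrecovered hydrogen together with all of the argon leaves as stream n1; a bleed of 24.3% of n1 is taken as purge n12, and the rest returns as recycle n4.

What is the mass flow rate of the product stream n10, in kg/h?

930.4 kg/h

hydrogen in n9: m_A = 1241×0.802 + (1−0.243)·(1−0.777)·m_A, so m_A = 995.28/0.8312 = 1197.4 kg/h.
Product n10 = 0.777×1197.4 = 930.4 kg/h.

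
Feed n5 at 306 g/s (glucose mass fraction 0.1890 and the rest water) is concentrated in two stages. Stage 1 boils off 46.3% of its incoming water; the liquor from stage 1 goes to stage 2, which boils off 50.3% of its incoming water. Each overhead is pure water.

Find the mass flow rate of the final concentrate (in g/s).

water in feed = 306×0.811 = 248.17 g/s.
After stage 1: water left = (1−0.463)×248.17 = 133.27; stream total = 191.1 g/s.
After stage 2: water left = (1−0.503)×133.27 = 66.233; final concentrate = 124.07 g/s.

124.1 g/s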